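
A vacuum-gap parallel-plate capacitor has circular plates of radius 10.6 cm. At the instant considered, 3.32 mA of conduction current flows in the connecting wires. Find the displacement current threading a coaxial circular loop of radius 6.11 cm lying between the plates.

No conduction current crosses the gap, so I_d there equals the 3.32×10^-3 A in the leads.
Since J_d is uniform, the enclosed fraction is (r/R)² = 0.3323, giving I_d,enc = 1.10×10^-3 A.

1.10×10^-3 A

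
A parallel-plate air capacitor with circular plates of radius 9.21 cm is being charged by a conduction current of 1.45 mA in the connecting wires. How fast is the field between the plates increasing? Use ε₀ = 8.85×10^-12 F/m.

By continuity, I_d in the gap equals the 1.45 mA flowing in the wire.
Since I_d = ε₀ A dE/dt, dE/dt = I_d/(ε₀A) = (1.45×10^-3)/((8.85×10^-12)(0.02665)) = 6.15×10^9 V/(m·s).

6.15×10^9 V/(m·s)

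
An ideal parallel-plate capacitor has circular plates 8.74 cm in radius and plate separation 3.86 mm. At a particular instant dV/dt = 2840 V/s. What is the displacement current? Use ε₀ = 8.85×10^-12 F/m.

The field between the plates is E = V/d, so dE/dt = (2840)/(3.86×10^-3 m) = 7.358×10^5 V/(m·s).
I_d = ε₀ A (dE/dt) = (8.85×10^-12)(0.02400)(7.358×10^5) = 1.56×10^-7 A.

1.56×10^-7 A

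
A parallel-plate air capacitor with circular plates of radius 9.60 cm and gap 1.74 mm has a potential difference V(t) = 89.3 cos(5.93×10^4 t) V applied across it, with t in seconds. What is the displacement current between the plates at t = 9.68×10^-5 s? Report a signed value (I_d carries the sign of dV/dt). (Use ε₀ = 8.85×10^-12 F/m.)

4.03×10^-4 A

dE/dt = (V₀ω/d)·−sin(ωt) with ωt = 5.74024 rad: (89.3)(5.93×10^4)(0.5167)/(1.74×10^-3) = 1.573×10^9 V/(m·s).
I_d = ε₀ A dE/dt = (8.85×10^-12)(0.02895)(1.573×10^9) = 4.03×10^-4 A.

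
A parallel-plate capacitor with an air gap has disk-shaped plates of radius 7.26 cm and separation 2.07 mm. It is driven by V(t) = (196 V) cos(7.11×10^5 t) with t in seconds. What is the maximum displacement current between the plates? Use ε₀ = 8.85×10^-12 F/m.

9.87×10^-3 A

The displacement current equals the conduction current C dV/dt, which peaks at C V₀ ω.
With C = ε₀A/d = (8.85×10^-12)(0.01656)/(2.07×10^-3) = 7.080×10^-11 F and ω = 7.11×10^5 rad/s, I_d,max = (7.080×10^-11)(196)(7.11×10^5) = 9.87×10^-3 A.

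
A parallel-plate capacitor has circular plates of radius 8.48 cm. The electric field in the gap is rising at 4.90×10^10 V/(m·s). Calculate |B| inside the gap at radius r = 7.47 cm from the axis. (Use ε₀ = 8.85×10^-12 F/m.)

I_d = ε₀ dΦ_E/dt = ε₀ πR² (dE/dt) = (8.85×10^-12)(0.02259)(4.90×10^10) = 9.796×10^-3 A through the full plate area.
∮B·dl = μ₀ I_d,enc with I_d,enc = I_d r²/R² = 7.601×10^-3 A; so B = μ₀ I_d,enc/(2πr) = 2.04×10^-8 T.

2.04×10^-8 T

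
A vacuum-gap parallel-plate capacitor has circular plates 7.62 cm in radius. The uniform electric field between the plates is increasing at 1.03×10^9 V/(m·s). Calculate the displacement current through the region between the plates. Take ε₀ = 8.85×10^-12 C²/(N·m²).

With a uniform field, Φ_E = EA, so I_d = ε₀ A dE/dt = 1.66×10^-4 A.

1.66×10^-4 A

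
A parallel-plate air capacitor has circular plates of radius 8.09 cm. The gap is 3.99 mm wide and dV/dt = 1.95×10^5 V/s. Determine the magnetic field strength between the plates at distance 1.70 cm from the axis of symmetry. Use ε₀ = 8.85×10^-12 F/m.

4.62×10^-12 T

With E = V/d, dE/dt = 4.887×10^7 V/(m·s) and πR² = 0.02056 m², giving I_d = ε₀ πR² dE/dt = 8.892×10^-6 A.
An Ampèrian loop of radius r encloses a fraction (r/R)² of I_d. Then B·2πr = μ₀ I_d (r/R)², giving B = μ₀ I_d r/(2πR²) = 4.62×10^-12 T.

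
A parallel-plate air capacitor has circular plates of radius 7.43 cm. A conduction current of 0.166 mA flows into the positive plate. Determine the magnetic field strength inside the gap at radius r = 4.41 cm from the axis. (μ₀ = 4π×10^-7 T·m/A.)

Between the plates the displacement current equals the wire current: I_d = 0.166 mA = 1.66×10^-4 A.
∮B·dl = μ₀ I_d,enc with I_d,enc = I_d r²/R² = 5.848×10^-5 A; so B = μ₀ I_d,enc/(2πr) = 2.65×10^-10 T.

2.65×10^-10 T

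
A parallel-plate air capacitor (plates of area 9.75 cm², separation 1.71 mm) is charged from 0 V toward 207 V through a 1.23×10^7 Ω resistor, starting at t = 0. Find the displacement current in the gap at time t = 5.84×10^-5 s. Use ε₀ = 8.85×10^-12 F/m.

C = ε₀A/d = (8.85×10^-12)(9.75×10^-4)/(1.71×10^-3) = 5.046×10^-12 F and τ = RC = 6.207×10^-5 s. I_d in the gap equals the RC charging current.
I_d(t) = (V₀/R) e^(−t/τ) = 1.683×10^-5 · e^(−0.9409) = 6.57×10^-6 A.

6.57×10^-6 A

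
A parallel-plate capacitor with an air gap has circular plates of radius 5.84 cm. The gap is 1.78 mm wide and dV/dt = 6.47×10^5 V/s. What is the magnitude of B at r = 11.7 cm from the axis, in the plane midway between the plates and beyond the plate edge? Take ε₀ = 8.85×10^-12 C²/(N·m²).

5.89×10^-11 T

dE/dt = (dV/dt)/d = 3.635×10^8 V/(m·s); I_d = ε₀(πR²)(dE/dt) = (8.85×10^-12)(0.01071)(3.635×10^8) = 3.445×10^-5 A.
For r ≥ R the full I_d is enclosed: B = μ₀ I_d/(2πr) = (4π×10^-7)(3.445×10^-5)/(2π·0.117) = 5.89×10^-11 T.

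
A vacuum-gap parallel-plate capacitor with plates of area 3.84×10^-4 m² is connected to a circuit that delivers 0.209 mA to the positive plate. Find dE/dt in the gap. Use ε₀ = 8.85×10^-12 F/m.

6.15×10^10 V/(m·s)

The displacement current between the plates equals the conduction current, I_d = 0.209 mA.
Inverting I_d = ε₀ A dE/dt gives dE/dt = 2.09×10^-4 / (8.85×10^-12 · 3.84×10^-4) = 6.15×10^10 V/(m·s).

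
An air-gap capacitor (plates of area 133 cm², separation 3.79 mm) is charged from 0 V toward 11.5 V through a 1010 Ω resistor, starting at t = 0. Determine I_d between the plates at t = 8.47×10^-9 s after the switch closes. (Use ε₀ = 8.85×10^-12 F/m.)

8.69×10^-3 A

C = ε₀A/d = (8.85×10^-12)(0.0133)/(3.79×10^-3) = 3.106×10^-11 F and τ = RC = 3.137×10^-8 s. I_d in the gap equals the RC charging current.
I_d(t) = (V₀/R) e^(−t/τ) = 0.01139 · e^(−0.2700) = 8.69×10^-3 A.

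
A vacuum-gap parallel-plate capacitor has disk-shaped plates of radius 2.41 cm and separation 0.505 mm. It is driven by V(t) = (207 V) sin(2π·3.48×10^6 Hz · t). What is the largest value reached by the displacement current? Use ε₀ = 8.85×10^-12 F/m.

0.145 A

C = ε₀A/d = (8.85×10^-12)(1.825×10^-3)/(5.05×10^-4) = 3.198×10^-11 F; ω = 2πf = 2.187×10^7 rad/s.
I_d = C dV/dt, so |I_d|_max = C V₀ ω = (3.198×10^-11)(207)(2.187×10^7) = 0.145 A.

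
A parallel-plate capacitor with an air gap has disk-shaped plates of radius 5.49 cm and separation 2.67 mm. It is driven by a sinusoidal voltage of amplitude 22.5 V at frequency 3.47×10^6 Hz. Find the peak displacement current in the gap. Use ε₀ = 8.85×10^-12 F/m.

0.0154 A

C = ε₀A/d = (8.85×10^-12)(9.469×10^-3)/(2.67×10^-3) = 3.139×10^-11 F; ω = 2πf = 2.180×10^7 rad/s.
I_d = C dV/dt, so |I_d|_max = C V₀ ω = (3.139×10^-11)(22.5)(2.180×10^7) = 0.0154 A.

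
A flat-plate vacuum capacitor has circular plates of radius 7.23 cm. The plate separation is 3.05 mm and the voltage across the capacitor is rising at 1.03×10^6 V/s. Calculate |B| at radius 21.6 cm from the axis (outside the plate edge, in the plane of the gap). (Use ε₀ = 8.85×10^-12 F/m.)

4.54×10^-11 T

I_d = C dV/dt with C = ε₀πR²/d = 4.764×10^-11 F, so I_d = (4.764×10^-11)(1.03×10^6) = 4.907×10^-5 A.
For r ≥ R the full I_d is enclosed: B = μ₀ I_d/(2πr) = (4π×10^-7)(4.907×10^-5)/(2π·0.216) = 4.54×10^-11 T.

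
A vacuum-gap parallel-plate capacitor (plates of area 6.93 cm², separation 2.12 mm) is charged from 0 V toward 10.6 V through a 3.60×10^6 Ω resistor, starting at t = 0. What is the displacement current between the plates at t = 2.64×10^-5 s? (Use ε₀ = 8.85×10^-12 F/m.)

2.33×10^-7 A

With C = ε₀A/d = (8.85×10^-12)(6.93×10^-4)/(2.12×10^-3) = 2.893×10^-12 F, the time constant is τ = RC = 1.041×10^-5 s, so t/τ = 2.536 and e^(−t/τ) = 0.07918.
I_d = I_cond = (V₀/R) e^(−t/τ) = (2.944×10^-6)(0.07918) = 2.33×10^-7 A.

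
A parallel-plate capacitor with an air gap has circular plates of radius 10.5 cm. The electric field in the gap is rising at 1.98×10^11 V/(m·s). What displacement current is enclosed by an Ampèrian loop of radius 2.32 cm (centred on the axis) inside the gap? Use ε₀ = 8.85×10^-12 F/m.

Total displacement current: I_d = ε₀(πR²)(dE/dt) = (8.85×10^-12)(0.03464)(1.98×10^11) = 0.06070 A.
The field is uniform, so I_d,enc = I_d (r/R)² = (0.06070)(2.32/10.5)² = 2.96×10^-3 A.

2.96×10^-3 A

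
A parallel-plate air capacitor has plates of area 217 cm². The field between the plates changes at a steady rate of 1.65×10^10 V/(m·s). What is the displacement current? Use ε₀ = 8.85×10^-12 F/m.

With a uniform field, Φ_E = EA, so I_d = ε₀ A dE/dt = 3.17×10^-3 A.

3.17×10^-3 A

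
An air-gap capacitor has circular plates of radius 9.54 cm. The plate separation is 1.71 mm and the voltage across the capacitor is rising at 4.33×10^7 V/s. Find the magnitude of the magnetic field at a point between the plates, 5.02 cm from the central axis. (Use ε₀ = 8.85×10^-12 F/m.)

7.07×10^-9 T

dE/dt = (dV/dt)/d = 2.532×10^10 V/(m·s); I_d = ε₀(πR²)(dE/dt) = (8.85×10^-12)(0.02859)(2.532×10^10) = 6.407×10^-3 A.
An Ampèrian loop of radius r encloses a fraction (r/R)² of I_d. Then B·2πr = μ₀ I_d (r/R)², giving B = μ₀ I_d r/(2πR²) = 7.07×10^-9 T.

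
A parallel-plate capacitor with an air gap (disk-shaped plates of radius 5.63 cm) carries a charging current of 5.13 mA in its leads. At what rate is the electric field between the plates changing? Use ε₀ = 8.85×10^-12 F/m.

The displacement current between the plates equals the conduction current, I_d = 5.13 mA.
Inverting I_d = ε₀ A dE/dt gives dE/dt = 5.13×10^-3 / (8.85×10^-12 · 9.958×10^-3) = 5.82×10^10 V/(m·s).

5.82×10^10 V/(m·s)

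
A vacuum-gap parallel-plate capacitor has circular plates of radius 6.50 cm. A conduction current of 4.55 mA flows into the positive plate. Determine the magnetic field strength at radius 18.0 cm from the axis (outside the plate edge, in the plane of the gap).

No conduction current crosses the gap, so I_d there equals the 4.55×10^-3 A in the leads.
Outside the plates the loop encloses all of I_d, so B·2πr = μ₀ I_d and B = 5.06×10^-9 T.

5.06×10^-9 T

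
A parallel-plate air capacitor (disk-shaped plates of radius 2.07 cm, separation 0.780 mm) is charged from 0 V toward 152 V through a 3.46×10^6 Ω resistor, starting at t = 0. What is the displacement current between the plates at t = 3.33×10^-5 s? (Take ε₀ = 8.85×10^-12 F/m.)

2.34×10^-5 A

With C = ε₀A/d = (8.85×10^-12)(1.346×10^-3)/(7.80×10^-4) = 1.527×10^-11 F, the time constant is τ = RC = 5.283×10^-5 s, so t/τ = 0.6303 and e^(−t/τ) = 0.5324.
I_d = I_cond = (V₀/R) e^(−t/τ) = (4.393×10^-5)(0.5324) = 2.34×10^-5 A.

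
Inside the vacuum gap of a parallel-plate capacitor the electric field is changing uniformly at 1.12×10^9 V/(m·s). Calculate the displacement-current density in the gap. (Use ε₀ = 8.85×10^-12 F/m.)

J_d = ε₀ dE/dt = (8.85×10^-12)(1.12×10^9) = 9.91×10^-3 A/m².

9.91×10^-3 A/m²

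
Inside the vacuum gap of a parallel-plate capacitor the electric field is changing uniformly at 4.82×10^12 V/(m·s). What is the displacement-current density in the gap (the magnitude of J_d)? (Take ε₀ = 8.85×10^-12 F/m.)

J_d = ε₀ dE/dt = (8.85×10^-12)(4.82×10^12) = 42.7 A/m².

42.7 A/m²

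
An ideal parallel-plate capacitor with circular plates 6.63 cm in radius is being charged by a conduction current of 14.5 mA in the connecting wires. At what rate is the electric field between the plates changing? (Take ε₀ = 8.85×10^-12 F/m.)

1.19×10^11 V/(m·s)

By continuity, I_d in the gap equals the 14.5 mA flowing in the wire.
Since I_d = ε₀ A dE/dt, dE/dt = I_d/(ε₀A) = (0.0145)/((8.85×10^-12)(0.01381)) = 1.19×10^11 V/(m·s).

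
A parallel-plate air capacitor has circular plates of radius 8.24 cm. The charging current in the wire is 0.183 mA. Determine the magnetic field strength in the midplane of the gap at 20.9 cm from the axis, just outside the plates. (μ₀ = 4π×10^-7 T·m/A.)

Between the plates the displacement current equals the wire current: I_d = 0.183 mA = 1.83×10^-4 A.
Outside the plates the loop encloses all of I_d, so B·2πr = μ₀ I_d and B = 1.75×10^-10 T.

1.75×10^-10 T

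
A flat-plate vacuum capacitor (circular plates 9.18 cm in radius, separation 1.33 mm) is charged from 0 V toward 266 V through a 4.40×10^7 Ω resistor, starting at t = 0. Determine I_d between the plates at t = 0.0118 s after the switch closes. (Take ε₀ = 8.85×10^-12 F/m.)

1.32×10^-6 A

C = ε₀A/d = (8.85×10^-12)(0.02647)/(1.33×10^-3) = 1.761×10^-10 F, so τ = RC = 7.748×10^-3 s.
The conduction current is I(t) = (V₀/R) e^(−t/τ), and the displacement current between the plates equals it.
t/τ = 1.523; I_d = (266/4.40×10^7) · e^(−1.523) = (6.045×10^-6)(0.2181) = 1.32×10^-6 A.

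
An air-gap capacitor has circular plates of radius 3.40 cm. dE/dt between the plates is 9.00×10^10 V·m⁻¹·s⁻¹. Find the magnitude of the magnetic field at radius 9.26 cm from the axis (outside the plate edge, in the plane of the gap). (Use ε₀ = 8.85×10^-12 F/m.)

Total displacement current: I_d = ε₀(πR²)(dE/dt) = (8.85×10^-12)(3.632×10^-3)(9.00×10^10) = 2.893×10^-3 A.
For r ≥ R the full I_d is enclosed: B = μ₀ I_d/(2πr) = (4π×10^-7)(2.893×10^-3)/(2π·0.0926) = 6.25×10^-9 T.

6.25×10^-9 T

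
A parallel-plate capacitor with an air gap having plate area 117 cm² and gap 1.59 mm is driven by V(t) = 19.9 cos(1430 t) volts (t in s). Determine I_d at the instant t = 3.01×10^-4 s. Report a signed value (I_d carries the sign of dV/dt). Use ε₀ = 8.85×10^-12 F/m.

dV/dt = (19.9)(1430)·−sin(0.43043) = -1.187×10^4 V/s.
I_d = C dV/dt with C = ε₀A/d = (8.85×10^-12)(0.0117)/(1.59×10^-3) = 6.512×10^-11 F, so I_d = (6.512×10^-11)(-1.187×10^4) = -7.73×10^-7 A.

-7.73×10^-7 A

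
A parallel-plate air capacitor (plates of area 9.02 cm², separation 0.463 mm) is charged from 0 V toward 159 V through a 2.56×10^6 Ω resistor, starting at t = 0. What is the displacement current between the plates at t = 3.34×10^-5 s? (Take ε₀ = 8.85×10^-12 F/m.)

C = ε₀A/d = (8.85×10^-12)(9.02×10^-4)/(4.63×10^-4) = 1.724×10^-11 F and τ = RC = 4.413×10^-5 s. I_d in the gap equals the RC charging current.
I_d(t) = (V₀/R) e^(−t/τ) = 6.211×10^-5 · e^(−0.7569) = 2.91×10^-5 A.

2.91×10^-5 A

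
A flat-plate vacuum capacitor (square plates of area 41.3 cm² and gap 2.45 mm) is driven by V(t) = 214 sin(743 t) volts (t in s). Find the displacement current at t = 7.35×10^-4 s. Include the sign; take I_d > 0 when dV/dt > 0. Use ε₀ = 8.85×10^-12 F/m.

C = ε₀A/d = (8.85×10^-12)(4.13×10^-3)/(2.45×10^-3) = 1.492×10^-11 F. dV/dt = V₀ω·cos(ωt); at ωt = 0.546105 rad this factor is 0.8546.
I_d = C dV/dt = (1.492×10^-11)(214)(743)(0.8546) = 2.03×10^-6 A.

2.03×10^-6 A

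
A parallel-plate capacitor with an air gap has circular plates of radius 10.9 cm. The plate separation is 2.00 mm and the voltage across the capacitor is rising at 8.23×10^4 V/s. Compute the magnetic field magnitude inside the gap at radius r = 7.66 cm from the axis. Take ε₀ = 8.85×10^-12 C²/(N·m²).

I_d = C dV/dt with C = ε₀πR²/d = 1.652×10^-10 F, so I_d = (1.652×10^-10)(8.23×10^4) = 1.360×10^-5 A.
An Ampèrian loop of radius r encloses a fraction (r/R)² of I_d. Then B·2πr = μ₀ I_d (r/R)², giving B = μ₀ I_d r/(2πR²) = 1.75×10^-11 T.

1.75×10^-11 T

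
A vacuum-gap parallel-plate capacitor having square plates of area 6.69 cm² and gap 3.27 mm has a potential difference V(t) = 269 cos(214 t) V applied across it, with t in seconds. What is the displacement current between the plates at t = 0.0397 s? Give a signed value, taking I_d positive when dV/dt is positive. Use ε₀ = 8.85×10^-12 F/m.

C = ε₀A/d = (8.85×10^-12)(6.69×10^-4)/(3.27×10^-3) = 1.811×10^-12 F. dV/dt = V₀ω·−sin(ωt); at ωt = 8.4958 rad this factor is -0.8010.
I_d = C dV/dt = (1.811×10^-12)(269)(214)(-0.8010) = -8.35×10^-8 A.

-8.35×10^-8 A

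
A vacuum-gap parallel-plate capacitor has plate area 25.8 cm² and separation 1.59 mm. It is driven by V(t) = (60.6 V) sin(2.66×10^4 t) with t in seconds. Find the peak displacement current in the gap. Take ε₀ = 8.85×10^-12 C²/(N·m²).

2.31×10^-5 A

C = ε₀A/d = (8.85×10^-12)(2.58×10^-3)/(1.59×10^-3) = 1.436×10^-11 F; ω = 2.66×10^4 rad/s.
I_d = C dV/dt, so |I_d|_max = C V₀ ω = (1.436×10^-11)(60.6)(2.66×10^4) = 2.31×10^-5 A.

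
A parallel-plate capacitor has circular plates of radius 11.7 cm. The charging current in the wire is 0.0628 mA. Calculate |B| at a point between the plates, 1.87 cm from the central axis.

By continuity the displacement current in the gap matches the conduction current: I_d = 6.28×10^-5 A.
For r < R the Ampère–Maxwell law gives B(2πr) = μ₀ I_d (r²/R²), so B = μ₀ I_d r/(2πR²) = (4π×10^-7)(6.28×10^-5)(0.0187)/(2π·0.117²) = 1.72×10^-11 T.

1.72×10^-11 T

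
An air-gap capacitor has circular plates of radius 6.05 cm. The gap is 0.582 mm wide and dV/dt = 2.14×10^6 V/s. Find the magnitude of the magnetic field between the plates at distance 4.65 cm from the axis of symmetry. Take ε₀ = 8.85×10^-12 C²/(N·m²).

With E = V/d, dE/dt = 3.677×10^9 V/(m·s) and πR² = 0.01150 m², giving I_d = ε₀ πR² dE/dt = 3.742×10^-4 A.
For r < R the Ampère–Maxwell law gives B(2πr) = μ₀ I_d (r²/R²), so B = μ₀ I_d r/(2πR²) = (4π×10^-7)(3.742×10^-4)(0.0465)/(2π·0.0605²) = 9.51×10^-10 T.

9.51×10^-10 T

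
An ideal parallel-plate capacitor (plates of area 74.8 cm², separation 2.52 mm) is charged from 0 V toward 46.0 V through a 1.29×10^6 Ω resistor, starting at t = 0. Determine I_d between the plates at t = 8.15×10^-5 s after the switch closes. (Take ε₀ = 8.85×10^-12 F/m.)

3.22×10^-6 A

C = ε₀A/d = (8.85×10^-12)(7.48×10^-3)/(2.52×10^-3) = 2.627×10^-11 F and τ = RC = 3.389×10^-5 s. I_d in the gap equals the RC charging current.
I_d(t) = (V₀/R) e^(−t/τ) = 3.566×10^-5 · e^(−2.405) = 3.22×10^-6 A.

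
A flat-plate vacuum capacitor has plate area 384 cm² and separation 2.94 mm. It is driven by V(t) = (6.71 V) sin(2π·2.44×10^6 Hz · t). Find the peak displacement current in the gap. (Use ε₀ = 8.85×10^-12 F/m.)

0.0119 A

The displacement current equals the conduction current C dV/dt, which peaks at C V₀ ω.
With C = ε₀A/d = (8.85×10^-12)(0.0384)/(2.94×10^-3) = 1.156×10^-10 F and ω = 2πf = 1.533×10^7 rad/s, I_d,max = (1.156×10^-10)(6.71)(1.533×10^7) = 0.0119 A.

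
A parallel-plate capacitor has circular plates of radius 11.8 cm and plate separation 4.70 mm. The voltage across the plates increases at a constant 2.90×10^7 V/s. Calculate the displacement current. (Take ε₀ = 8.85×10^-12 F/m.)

The field between the plates is E = V/d, so dE/dt = (2.90×10^7)/(4.70×10^-3 m) = 6.170×10^9 V/(m·s).
I_d = ε₀ A (dE/dt) = (8.85×10^-12)(0.04374)(6.170×10^9) = 2.39×10^-3 A.

2.39×10^-3 A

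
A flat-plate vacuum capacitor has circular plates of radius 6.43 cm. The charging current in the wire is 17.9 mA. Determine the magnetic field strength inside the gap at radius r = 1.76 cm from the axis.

1.52×10^-8 T

No conduction current crosses the gap, so I_d there equals the 0.0179 A in the leads.
An Ampèrian loop of radius r encloses a fraction (r/R)² of I_d. Then B·2πr = μ₀ I_d (r/R)², giving B = μ₀ I_d r/(2πR²) = 1.52×10^-8 T.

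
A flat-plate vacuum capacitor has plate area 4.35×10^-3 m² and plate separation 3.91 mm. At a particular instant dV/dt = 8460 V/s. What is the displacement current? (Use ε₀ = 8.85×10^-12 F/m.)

8.33×10^-8 A

C = ε₀A/d = (8.85×10^-12)(4.35×10^-3)/(3.91×10^-3) = 9.846×10^-12 F.
I_d = C dV/dt = (9.846×10^-12)(8460) = 8.33×10^-8 A.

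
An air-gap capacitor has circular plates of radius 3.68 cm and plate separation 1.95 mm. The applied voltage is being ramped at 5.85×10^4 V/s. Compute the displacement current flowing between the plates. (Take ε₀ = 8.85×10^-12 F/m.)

1.13×10^-6 A

The displacement current equals the charging current C dV/dt. With C = ε₀A/d = (8.85×10^-12)(4.254×10^-3)/(1.95×10^-3) = 1.931×10^-11 F, I_d = (1.931×10^-11)(5.85×10^4) = 1.13×10^-6 A.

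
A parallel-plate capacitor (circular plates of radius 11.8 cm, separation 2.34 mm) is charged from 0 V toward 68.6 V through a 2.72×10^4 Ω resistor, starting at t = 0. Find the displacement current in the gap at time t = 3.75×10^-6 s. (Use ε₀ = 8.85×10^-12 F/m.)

1.10×10^-3 A

C = ε₀A/d = (8.85×10^-12)(0.04374)/(2.34×10^-3) = 1.654×10^-10 F, so τ = RC = 4.499×10^-6 s.
The conduction current is I(t) = (V₀/R) e^(−t/τ), and the displacement current between the plates equals it.
t/τ = 0.8335; I_d = (68.6/2.72×10^4) · e^(−0.8335) = (2.522×10^-3)(0.4345) = 1.10×10^-3 A.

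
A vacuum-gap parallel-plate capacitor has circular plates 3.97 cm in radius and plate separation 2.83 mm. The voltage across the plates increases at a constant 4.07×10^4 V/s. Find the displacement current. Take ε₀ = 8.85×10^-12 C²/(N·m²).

The field between the plates is E = V/d, so dE/dt = (4.07×10^4)/(2.83×10^-3 m) = 1.438×10^7 V/(m·s).
I_d = ε₀ A (dE/dt) = (8.85×10^-12)(4.951×10^-3)(1.438×10^7) = 6.30×10^-7 A.

6.30×10^-7 A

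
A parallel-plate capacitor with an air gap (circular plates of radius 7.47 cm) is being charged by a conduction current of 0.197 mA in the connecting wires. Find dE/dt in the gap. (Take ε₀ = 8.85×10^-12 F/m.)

1.27×10^9 V/(m·s)

By continuity, I_d in the gap equals the 0.197 mA flowing in the wire.
Since I_d = ε₀ A dE/dt, dE/dt = I_d/(ε₀A) = (1.97×10^-4)/((8.85×10^-12)(0.01753)) = 1.27×10^9 V/(m·s).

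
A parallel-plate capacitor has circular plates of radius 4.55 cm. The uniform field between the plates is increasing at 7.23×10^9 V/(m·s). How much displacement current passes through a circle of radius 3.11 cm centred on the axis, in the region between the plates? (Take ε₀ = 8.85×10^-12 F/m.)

I_d = ε₀ dΦ_E/dt = ε₀ πR² (dE/dt) = (8.85×10^-12)(6.504×10^-3)(7.23×10^9) = 4.162×10^-4 A through the full plate area.
Since J_d is uniform, the enclosed fraction is (r/R)² = 0.4672, giving I_d,enc = 1.94×10^-4 A.

1.94×10^-4 A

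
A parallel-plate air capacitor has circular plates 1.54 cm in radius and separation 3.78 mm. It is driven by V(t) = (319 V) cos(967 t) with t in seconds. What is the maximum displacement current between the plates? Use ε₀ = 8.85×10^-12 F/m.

5.38×10^-7 A

(dE/dt)_max = V₀ω/d = 8.161×10^7 V/(m·s); ω = 967 rad/s.
I_d,max = ε₀ A (dE/dt)_max = (8.85×10^-12)(7.451×10^-4)(8.161×10^7) = 5.38×10^-7 A.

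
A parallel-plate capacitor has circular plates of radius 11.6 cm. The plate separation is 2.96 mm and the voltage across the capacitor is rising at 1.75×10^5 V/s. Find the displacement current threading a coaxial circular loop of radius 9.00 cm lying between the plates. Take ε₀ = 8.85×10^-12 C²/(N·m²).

With E = V/d, dE/dt = 5.912×10^7 V/(m·s) and πR² = 0.04227 m², giving I_d = ε₀ πR² dE/dt = 2.212×10^-5 A.
The field is uniform, so I_d,enc = I_d (r/R)² = (2.212×10^-5)(9.00/11.6)² = 1.33×10^-5 A.

1.33×10^-5 A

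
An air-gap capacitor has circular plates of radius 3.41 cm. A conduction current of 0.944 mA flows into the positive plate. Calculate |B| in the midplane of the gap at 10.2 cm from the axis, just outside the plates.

By continuity the displacement current in the gap matches the conduction current: I_d = 9.44×10^-4 A.
With r > R the enclosed displacement current is the full I_d; B = μ₀ I_d / (2πr) = 1.85×10^-9 T.

1.85×10^-9 T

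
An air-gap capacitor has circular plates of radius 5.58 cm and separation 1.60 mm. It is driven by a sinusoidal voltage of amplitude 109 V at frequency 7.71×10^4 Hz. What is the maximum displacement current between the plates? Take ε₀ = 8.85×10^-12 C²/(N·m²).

(dE/dt)_max = V₀ω/d = 3.300×10^10 V/(m·s); ω = 2πf = 4.844×10^5 rad/s.
I_d,max = ε₀ A (dE/dt)_max = (8.85×10^-12)(9.782×10^-3)(3.300×10^10) = 2.86×10^-3 A.

2.86×10^-3 A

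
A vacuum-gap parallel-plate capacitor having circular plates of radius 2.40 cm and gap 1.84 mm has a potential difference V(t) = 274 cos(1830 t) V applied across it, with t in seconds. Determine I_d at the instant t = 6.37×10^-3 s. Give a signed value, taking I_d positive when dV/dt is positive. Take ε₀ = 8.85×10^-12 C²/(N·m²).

dV/dt = (274)(1830)·−sin(11.6571) = 3.956×10^5 V/s.
I_d = C dV/dt with C = ε₀A/d = (8.85×10^-12)(1.810×10^-3)/(1.84×10^-3) = 8.706×10^-12 F, so I_d = (8.706×10^-12)(3.956×10^5) = 3.44×10^-6 A.

3.44×10^-6 A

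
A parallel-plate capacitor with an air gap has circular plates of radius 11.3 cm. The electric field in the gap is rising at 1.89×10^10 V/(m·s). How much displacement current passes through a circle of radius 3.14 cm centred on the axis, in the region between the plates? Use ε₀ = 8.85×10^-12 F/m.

5.18×10^-4 A

I_d = ε₀ dΦ_E/dt = ε₀ πR² (dE/dt) = (8.85×10^-12)(0.04011)(1.89×10^10) = 6.709×10^-3 A through the full plate area.
The field is uniform, so I_d,enc = I_d (r/R)² = (6.709×10^-3)(3.14/11.3)² = 5.18×10^-4 A.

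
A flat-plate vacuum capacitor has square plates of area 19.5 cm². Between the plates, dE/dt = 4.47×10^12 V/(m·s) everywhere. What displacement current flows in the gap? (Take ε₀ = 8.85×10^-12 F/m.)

I_d = ε₀ A (dE/dt) = (8.85×10^-12)(1.95×10^-3 m²)(4.47×10^12) = 0.0771 A.

0.0771 A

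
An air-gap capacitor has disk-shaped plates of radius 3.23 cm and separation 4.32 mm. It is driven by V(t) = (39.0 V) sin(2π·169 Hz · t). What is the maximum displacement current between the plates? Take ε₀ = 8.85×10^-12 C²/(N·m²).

2.78×10^-7 A

The displacement current equals the conduction current C dV/dt, which peaks at C V₀ ω.
With C = ε₀A/d = (8.85×10^-12)(3.278×10^-3)/(4.32×10^-3) = 6.715×10^-12 F and ω = 2πf = 1062 rad/s, I_d,max = (6.715×10^-12)(39.0)(1062) = 2.78×10^-7 A.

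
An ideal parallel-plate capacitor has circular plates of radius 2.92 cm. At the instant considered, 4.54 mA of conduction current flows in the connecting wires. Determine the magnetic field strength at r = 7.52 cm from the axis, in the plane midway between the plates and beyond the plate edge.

1.21×10^-8 T

Between the plates the displacement current equals the wire current: I_d = 4.54 mA = 4.54×10^-3 A.
With r > R the enclosed displacement current is the full I_d; B = μ₀ I_d / (2πr) = 1.21×10^-8 T.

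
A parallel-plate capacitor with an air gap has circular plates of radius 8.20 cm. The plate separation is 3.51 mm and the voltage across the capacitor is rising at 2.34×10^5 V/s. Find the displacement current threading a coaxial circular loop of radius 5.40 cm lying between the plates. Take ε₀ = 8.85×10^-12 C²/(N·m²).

5.40×10^-6 A

dE/dt = (dV/dt)/d = 6.667×10^7 V/(m·s); I_d = ε₀(πR²)(dE/dt) = (8.85×10^-12)(0.02112)(6.667×10^7) = 1.246×10^-5 A.
The field is uniform, so I_d,enc = I_d (r/R)² = (1.246×10^-5)(5.40/8.20)² = 5.40×10^-6 A.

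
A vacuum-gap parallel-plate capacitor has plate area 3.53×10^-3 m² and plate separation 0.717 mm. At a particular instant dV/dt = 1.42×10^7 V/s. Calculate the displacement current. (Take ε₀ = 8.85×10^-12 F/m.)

C = ε₀A/d = (8.85×10^-12)(3.53×10^-3)/(7.17×10^-4) = 4.357×10^-11 F.
I_d = C dV/dt = (4.357×10^-11)(1.42×10^7) = 6.19×10^-4 A.

6.19×10^-4 A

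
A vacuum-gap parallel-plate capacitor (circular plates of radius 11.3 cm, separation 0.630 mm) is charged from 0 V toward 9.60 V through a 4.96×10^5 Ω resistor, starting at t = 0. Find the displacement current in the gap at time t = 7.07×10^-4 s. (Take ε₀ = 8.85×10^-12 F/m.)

1.54×10^-6 A

C = ε₀A/d = (8.85×10^-12)(0.04011)/(6.30×10^-4) = 5.634×10^-10 F, so τ = RC = 2.794×10^-4 s.
The conduction current is I(t) = (V₀/R) e^(−t/τ), and the displacement current between the plates equals it.
t/τ = 2.530; I_d = (9.60/4.96×10^5) · e^(−2.530) = (1.935×10^-5)(0.07966) = 1.54×10^-6 A.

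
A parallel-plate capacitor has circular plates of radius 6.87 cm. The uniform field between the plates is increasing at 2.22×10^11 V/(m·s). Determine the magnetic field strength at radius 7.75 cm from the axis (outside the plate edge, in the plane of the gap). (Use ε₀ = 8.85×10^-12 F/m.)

7.52×10^-8 T

I_d = ε₀ dΦ_E/dt = ε₀ πR² (dE/dt) = (8.85×10^-12)(0.01483)(2.22×10^11) = 0.02914 A through the full plate area.
With r > R the enclosed displacement current is the full I_d; B = μ₀ I_d / (2πr) = 7.52×10^-8 T.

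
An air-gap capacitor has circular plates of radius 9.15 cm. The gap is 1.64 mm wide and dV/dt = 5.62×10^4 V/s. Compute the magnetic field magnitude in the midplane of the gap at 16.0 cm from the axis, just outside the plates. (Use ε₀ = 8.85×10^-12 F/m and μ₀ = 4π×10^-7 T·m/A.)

9.97×10^-12 T

I_d = C dV/dt with C = ε₀πR²/d = 1.419×10^-10 F, so I_d = (1.419×10^-10)(5.62×10^4) = 7.975×10^-6 A.
For r ≥ R the full I_d is enclosed: B = μ₀ I_d/(2πr) = (4π×10^-7)(7.975×10^-6)/(2π·0.160) = 9.97×10^-12 T.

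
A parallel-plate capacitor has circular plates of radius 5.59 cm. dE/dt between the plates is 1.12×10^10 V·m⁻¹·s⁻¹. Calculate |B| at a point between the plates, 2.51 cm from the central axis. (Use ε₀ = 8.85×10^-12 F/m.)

1.56×10^-9 T

I_d = ε₀ dΦ_E/dt = ε₀ πR² (dE/dt) = (8.85×10^-12)(9.817×10^-3)(1.12×10^10) = 9.731×10^-4 A through the full plate area.
∮B·dl = μ₀ I_d,enc with I_d,enc = I_d r²/R² = 1.962×10^-4 A; so B = μ₀ I_d,enc/(2πr) = 1.56×10^-9 T.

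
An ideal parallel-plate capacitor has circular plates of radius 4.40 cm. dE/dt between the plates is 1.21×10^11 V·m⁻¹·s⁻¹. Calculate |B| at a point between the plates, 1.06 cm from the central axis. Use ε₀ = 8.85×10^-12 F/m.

I_d = ε₀ dΦ_E/dt = ε₀ πR² (dE/dt) = (8.85×10^-12)(6.082×10^-3)(1.21×10^11) = 6.513×10^-3 A through the full plate area.
For r < R the Ampère–Maxwell law gives B(2πr) = μ₀ I_d (r²/R²), so B = μ₀ I_d r/(2πR²) = (4π×10^-7)(6.513×10^-3)(0.0106)/(2π·0.0440²) = 7.13×10^-9 T.

7.13×10^-9 T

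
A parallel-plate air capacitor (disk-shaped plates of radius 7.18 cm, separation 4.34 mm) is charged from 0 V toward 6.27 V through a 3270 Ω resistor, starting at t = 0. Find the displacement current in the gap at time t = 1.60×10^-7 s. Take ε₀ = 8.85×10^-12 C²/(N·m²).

C = ε₀A/d = (8.85×10^-12)(0.01620)/(4.34×10^-3) = 3.303×10^-11 F and τ = RC = 1.080×10^-7 s. I_d in the gap equals the RC charging current.
I_d(t) = (V₀/R) e^(−t/τ) = 1.917×10^-3 · e^(−1.481) = 4.36×10^-4 A.

4.36×10^-4 A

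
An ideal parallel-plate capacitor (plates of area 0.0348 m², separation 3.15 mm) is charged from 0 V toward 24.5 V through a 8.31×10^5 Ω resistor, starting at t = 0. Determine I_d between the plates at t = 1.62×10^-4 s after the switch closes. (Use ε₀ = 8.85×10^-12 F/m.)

4.01×10^-6 A

C = ε₀A/d = (8.85×10^-12)(0.0348)/(3.15×10^-3) = 9.777×10^-11 F, so τ = RC = 8.125×10^-5 s.
The conduction current is I(t) = (V₀/R) e^(−t/τ), and the displacement current between the plates equals it.
t/τ = 1.994; I_d = (24.5/8.31×10^5) · e^(−1.994) = (2.948×10^-5)(0.1361) = 4.01×10^-6 A.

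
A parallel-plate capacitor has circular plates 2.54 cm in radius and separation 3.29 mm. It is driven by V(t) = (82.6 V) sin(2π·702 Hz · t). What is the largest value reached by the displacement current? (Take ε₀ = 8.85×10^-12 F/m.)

C = ε₀A/d = (8.85×10^-12)(2.027×10^-3)/(3.29×10^-3) = 5.453×10^-12 F; ω = 2πf = 4411 rad/s.
I_d = C dV/dt, so |I_d|_max = C V₀ ω = (5.453×10^-12)(82.6)(4411) = 1.99×10^-6 A.

1.99×10^-6 A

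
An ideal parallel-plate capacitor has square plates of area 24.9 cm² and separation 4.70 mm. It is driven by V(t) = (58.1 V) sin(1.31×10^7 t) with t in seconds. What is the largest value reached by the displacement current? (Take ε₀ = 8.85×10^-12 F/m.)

(dE/dt)_max = V₀ω/d = 1.619×10^11 V/(m·s); ω = 1.31×10^7 rad/s.
I_d,max = ε₀ A (dE/dt)_max = (8.85×10^-12)(2.49×10^-3)(1.619×10^11) = 3.57×10^-3 A.

3.57×10^-3 A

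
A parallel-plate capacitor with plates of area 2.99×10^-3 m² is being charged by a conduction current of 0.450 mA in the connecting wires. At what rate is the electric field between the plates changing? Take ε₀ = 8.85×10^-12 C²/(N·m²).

1.70×10^10 V/(m·s)

By continuity, I_d in the gap equals the 0.450 mA flowing in the wire.
Then dE/dt = I_d/(ε₀A) = 1.70×10^10 V/(m·s).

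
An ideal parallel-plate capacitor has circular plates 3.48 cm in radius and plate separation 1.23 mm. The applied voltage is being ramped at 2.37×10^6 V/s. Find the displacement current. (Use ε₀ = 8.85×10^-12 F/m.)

E = V/d so dE/dt = (dV/dt)/d = 1.927×10^9 V/(m·s), and I_d = ε₀ A dE/dt = (8.85×10^-12)(3.805×10^-3)(1.927×10^9) = 6.49×10^-5 A.

6.49×10^-5 A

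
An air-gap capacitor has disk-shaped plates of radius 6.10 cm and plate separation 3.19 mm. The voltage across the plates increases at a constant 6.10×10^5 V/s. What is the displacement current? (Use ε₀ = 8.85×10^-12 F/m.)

1.98×10^-5 A

E = V/d so dE/dt = (dV/dt)/d = 1.912×10^8 V/(m·s), and I_d = ε₀ A dE/dt = (8.85×10^-12)(0.01169)(1.912×10^8) = 1.98×10^-5 A.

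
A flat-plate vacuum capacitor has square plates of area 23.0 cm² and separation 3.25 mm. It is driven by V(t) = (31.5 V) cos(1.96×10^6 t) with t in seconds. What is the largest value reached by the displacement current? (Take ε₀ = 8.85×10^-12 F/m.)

3.87×10^-4 A

C = ε₀A/d = (8.85×10^-12)(2.30×10^-3)/(3.25×10^-3) = 6.263×10^-12 F; ω = 1.96×10^6 rad/s.
I_d = C dV/dt, so |I_d|_max = C V₀ ω = (6.263×10^-12)(31.5)(1.96×10^6) = 3.87×10^-4 A.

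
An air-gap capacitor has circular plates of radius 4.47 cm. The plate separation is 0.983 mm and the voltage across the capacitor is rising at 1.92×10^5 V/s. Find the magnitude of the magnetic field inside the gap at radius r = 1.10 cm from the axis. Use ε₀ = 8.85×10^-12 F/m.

I_d = C dV/dt with C = ε₀πR²/d = 5.651×10^-11 F, so I_d = (5.651×10^-11)(1.92×10^5) = 1.085×10^-5 A.
∮B·dl = μ₀ I_d,enc with I_d,enc = I_d r²/R² = 6.571×10^-7 A; so B = μ₀ I_d,enc/(2πr) = 1.19×10^-11 T.

1.19×10^-11 T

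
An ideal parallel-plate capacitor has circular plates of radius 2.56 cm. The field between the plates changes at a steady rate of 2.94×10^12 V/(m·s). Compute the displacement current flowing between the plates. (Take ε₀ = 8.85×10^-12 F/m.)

I_d = ε₀ A (dE/dt) = (8.85×10^-12)(2.059×10^-3 m²)(2.94×10^12) = 0.0536 A.

0.0536 A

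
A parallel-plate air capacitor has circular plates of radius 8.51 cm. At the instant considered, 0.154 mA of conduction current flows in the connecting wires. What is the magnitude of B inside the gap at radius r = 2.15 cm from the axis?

9.14×10^-11 T

By continuity the displacement current in the gap matches the conduction current: I_d = 1.54×10^-4 A.
For r < R the Ampère–Maxwell law gives B(2πr) = μ₀ I_d (r²/R²), so B = μ₀ I_d r/(2πR²) = (4π×10^-7)(1.54×10^-4)(0.0215)/(2π·0.0851²) = 9.14×10^-11 T.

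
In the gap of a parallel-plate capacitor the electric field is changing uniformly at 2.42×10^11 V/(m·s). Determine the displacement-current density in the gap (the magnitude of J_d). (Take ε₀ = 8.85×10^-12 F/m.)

2.14 A/m²

The displacement-current density is ε₀ ∂E/∂t = (8.85×10^-12)(2.42×10^11) = 2.14 A/m².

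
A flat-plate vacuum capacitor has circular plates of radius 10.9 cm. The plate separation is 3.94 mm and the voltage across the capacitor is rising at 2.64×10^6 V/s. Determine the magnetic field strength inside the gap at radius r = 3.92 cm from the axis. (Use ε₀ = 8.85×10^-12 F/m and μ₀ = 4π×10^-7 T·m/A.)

With E = V/d, dE/dt = 6.701×10^8 V/(m·s) and πR² = 0.03733 m², giving I_d = ε₀ πR² dE/dt = 2.214×10^-4 A.
An Ampèrian loop of radius r encloses a fraction (r/R)² of I_d. Then B·2πr = μ₀ I_d (r/R)², giving B = μ₀ I_d r/(2πR²) = 1.46×10^-10 T.

1.46×10^-10 T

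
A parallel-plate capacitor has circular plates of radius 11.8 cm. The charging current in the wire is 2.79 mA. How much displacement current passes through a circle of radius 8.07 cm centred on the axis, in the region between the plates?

By continuity the displacement current in the gap matches the conduction current: I_d = 2.79×10^-3 A.
The field is uniform, so I_d,enc = I_d (r/R)² = (2.79×10^-3)(8.07/11.8)² = 1.30×10^-3 A.

1.30×10^-3 A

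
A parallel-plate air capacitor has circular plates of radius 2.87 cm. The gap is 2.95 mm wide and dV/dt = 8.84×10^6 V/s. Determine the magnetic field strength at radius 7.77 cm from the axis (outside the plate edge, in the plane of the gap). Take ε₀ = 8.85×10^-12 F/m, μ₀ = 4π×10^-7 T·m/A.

With E = V/d, dE/dt = 2.997×10^9 V/(m·s) and πR² = 2.588×10^-3 m², giving I_d = ε₀ πR² dE/dt = 6.864×10^-5 A.
Outside the plates the loop encloses all of I_d, so B·2πr = μ₀ I_d and B = 1.77×10^-10 T.

1.77×10^-10 T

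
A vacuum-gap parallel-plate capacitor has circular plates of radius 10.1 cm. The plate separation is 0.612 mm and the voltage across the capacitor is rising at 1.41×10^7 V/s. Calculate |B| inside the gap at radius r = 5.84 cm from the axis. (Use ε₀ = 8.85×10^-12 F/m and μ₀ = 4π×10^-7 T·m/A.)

7.48×10^-9 T

With E = V/d, dE/dt = 2.304×10^10 V/(m·s) and πR² = 0.03205 m², giving I_d = ε₀ πR² dE/dt = 6.535×10^-3 A.
For r < R the Ampère–Maxwell law gives B(2πr) = μ₀ I_d (r²/R²), so B = μ₀ I_d r/(2πR²) = (4π×10^-7)(6.535×10^-3)(0.0584)/(2π·0.101²) = 7.48×10^-9 T.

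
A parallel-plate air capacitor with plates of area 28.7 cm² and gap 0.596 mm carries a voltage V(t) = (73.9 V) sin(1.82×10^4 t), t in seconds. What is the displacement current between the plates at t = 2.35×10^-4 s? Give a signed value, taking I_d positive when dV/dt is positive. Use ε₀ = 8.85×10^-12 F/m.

-2.42×10^-5 A

dV/dt = (73.9)(1.82×10^4)·cos(4.277) = -5.673×10^5 V/s.
I_d = C dV/dt with C = ε₀A/d = (8.85×10^-12)(2.87×10^-3)/(5.96×10^-4) = 4.262×10^-11 F, so I_d = (4.262×10^-11)(-5.673×10^5) = -2.42×10^-5 A.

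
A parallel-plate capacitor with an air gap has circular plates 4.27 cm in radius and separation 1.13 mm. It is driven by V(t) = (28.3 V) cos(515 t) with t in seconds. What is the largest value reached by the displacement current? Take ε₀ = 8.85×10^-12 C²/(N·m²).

6.54×10^-7 A

C = ε₀A/d = (8.85×10^-12)(5.728×10^-3)/(1.13×10^-3) = 4.486×10^-11 F; ω = 515 rad/s.
I_d = C dV/dt, so |I_d|_max = C V₀ ω = (4.486×10^-11)(28.3)(515) = 6.54×10^-7 A.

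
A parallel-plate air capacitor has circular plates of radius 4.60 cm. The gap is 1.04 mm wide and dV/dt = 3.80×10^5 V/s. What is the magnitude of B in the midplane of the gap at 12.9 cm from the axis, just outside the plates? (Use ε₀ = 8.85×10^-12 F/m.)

dE/dt = (dV/dt)/d = 3.654×10^8 V/(m·s); I_d = ε₀(πR²)(dE/dt) = (8.85×10^-12)(6.648×10^-3)(3.654×10^8) = 2.150×10^-5 A.
For r ≥ R the full I_d is enclosed: B = μ₀ I_d/(2πr) = (4π×10^-7)(2.150×10^-5)/(2π·0.129) = 3.33×10^-11 T.

3.33×10^-11 T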